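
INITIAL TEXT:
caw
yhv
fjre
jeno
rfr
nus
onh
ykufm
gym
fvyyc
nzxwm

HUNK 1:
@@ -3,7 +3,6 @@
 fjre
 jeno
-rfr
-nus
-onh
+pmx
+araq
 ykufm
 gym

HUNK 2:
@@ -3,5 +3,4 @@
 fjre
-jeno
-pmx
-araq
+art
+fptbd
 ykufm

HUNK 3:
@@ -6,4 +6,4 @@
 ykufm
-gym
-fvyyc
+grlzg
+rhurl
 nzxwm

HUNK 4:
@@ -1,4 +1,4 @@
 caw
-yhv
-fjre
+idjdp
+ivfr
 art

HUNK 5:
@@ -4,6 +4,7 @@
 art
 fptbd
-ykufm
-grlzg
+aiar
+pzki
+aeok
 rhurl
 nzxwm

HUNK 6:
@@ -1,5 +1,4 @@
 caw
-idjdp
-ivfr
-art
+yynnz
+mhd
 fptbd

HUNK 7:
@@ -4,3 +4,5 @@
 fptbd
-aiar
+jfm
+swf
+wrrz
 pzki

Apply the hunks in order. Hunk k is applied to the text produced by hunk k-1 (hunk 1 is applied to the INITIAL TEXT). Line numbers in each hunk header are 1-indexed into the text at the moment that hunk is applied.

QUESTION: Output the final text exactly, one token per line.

Answer: caw
yynnz
mhd
fptbd
jfm
swf
wrrz
pzki
aeok
rhurl
nzxwm

Derivation:
Hunk 1: at line 3 remove [rfr,nus,onh] add [pmx,araq] -> 10 lines: caw yhv fjre jeno pmx araq ykufm gym fvyyc nzxwm
Hunk 2: at line 3 remove [jeno,pmx,araq] add [art,fptbd] -> 9 lines: caw yhv fjre art fptbd ykufm gym fvyyc nzxwm
Hunk 3: at line 6 remove [gym,fvyyc] add [grlzg,rhurl] -> 9 lines: caw yhv fjre art fptbd ykufm grlzg rhurl nzxwm
Hunk 4: at line 1 remove [yhv,fjre] add [idjdp,ivfr] -> 9 lines: caw idjdp ivfr art fptbd ykufm grlzg rhurl nzxwm
Hunk 5: at line 4 remove [ykufm,grlzg] add [aiar,pzki,aeok] -> 10 lines: caw idjdp ivfr art fptbd aiar pzki aeok rhurl nzxwm
Hunk 6: at line 1 remove [idjdp,ivfr,art] add [yynnz,mhd] -> 9 lines: caw yynnz mhd fptbd aiar pzki aeok rhurl nzxwm
Hunk 7: at line 4 remove [aiar] add [jfm,swf,wrrz] -> 11 lines: caw yynnz mhd fptbd jfm swf wrrz pzki aeok rhurl nzxwm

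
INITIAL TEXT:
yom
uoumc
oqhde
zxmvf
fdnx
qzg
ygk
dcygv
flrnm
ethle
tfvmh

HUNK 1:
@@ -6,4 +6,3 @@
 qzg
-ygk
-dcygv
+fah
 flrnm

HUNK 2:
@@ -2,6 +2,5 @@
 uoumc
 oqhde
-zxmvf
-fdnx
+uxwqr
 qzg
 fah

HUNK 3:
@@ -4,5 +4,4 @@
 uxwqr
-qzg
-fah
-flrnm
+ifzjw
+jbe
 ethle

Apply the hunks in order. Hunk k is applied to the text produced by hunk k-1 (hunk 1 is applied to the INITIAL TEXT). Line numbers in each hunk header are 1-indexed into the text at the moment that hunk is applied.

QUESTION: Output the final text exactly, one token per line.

Hunk 1: at line 6 remove [ygk,dcygv] add [fah] -> 10 lines: yom uoumc oqhde zxmvf fdnx qzg fah flrnm ethle tfvmh
Hunk 2: at line 2 remove [zxmvf,fdnx] add [uxwqr] -> 9 lines: yom uoumc oqhde uxwqr qzg fah flrnm ethle tfvmh
Hunk 3: at line 4 remove [qzg,fah,flrnm] add [ifzjw,jbe] -> 8 lines: yom uoumc oqhde uxwqr ifzjw jbe ethle tfvmh

Answer: yom
uoumc
oqhde
uxwqr
ifzjw
jbe
ethle
tfvmh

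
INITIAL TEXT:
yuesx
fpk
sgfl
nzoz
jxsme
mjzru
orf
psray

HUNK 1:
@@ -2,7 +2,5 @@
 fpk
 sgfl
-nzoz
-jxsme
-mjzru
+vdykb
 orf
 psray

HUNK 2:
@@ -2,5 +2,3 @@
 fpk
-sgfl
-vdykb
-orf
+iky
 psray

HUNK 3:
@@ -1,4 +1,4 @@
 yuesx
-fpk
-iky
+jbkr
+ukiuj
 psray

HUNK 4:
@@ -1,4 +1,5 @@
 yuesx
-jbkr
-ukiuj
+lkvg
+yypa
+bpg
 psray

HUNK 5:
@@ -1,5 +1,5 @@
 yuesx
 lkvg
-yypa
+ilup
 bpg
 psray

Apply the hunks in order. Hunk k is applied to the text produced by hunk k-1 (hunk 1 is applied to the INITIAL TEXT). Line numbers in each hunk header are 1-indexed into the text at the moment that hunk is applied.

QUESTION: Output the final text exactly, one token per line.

Answer: yuesx
lkvg
ilup
bpg
psray

Derivation:
Hunk 1: at line 2 remove [nzoz,jxsme,mjzru] add [vdykb] -> 6 lines: yuesx fpk sgfl vdykb orf psray
Hunk 2: at line 2 remove [sgfl,vdykb,orf] add [iky] -> 4 lines: yuesx fpk iky psray
Hunk 3: at line 1 remove [fpk,iky] add [jbkr,ukiuj] -> 4 lines: yuesx jbkr ukiuj psray
Hunk 4: at line 1 remove [jbkr,ukiuj] add [lkvg,yypa,bpg] -> 5 lines: yuesx lkvg yypa bpg psray
Hunk 5: at line 1 remove [yypa] add [ilup] -> 5 lines: yuesx lkvg ilup bpg psray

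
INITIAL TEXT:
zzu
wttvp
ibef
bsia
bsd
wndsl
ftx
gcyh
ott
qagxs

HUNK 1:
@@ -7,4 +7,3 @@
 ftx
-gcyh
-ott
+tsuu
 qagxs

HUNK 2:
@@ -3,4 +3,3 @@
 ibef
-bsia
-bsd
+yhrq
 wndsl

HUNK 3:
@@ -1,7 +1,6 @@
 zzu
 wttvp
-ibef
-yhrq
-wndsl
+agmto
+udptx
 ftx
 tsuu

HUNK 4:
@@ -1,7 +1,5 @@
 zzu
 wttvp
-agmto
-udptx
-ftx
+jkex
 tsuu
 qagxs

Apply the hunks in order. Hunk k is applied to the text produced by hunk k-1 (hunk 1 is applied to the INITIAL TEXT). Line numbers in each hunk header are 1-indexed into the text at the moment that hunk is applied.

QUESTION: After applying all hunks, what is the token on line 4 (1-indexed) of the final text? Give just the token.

Answer: tsuu

Derivation:
Hunk 1: at line 7 remove [gcyh,ott] add [tsuu] -> 9 lines: zzu wttvp ibef bsia bsd wndsl ftx tsuu qagxs
Hunk 2: at line 3 remove [bsia,bsd] add [yhrq] -> 8 lines: zzu wttvp ibef yhrq wndsl ftx tsuu qagxs
Hunk 3: at line 1 remove [ibef,yhrq,wndsl] add [agmto,udptx] -> 7 lines: zzu wttvp agmto udptx ftx tsuu qagxs
Hunk 4: at line 1 remove [agmto,udptx,ftx] add [jkex] -> 5 lines: zzu wttvp jkex tsuu qagxs
Final line 4: tsuu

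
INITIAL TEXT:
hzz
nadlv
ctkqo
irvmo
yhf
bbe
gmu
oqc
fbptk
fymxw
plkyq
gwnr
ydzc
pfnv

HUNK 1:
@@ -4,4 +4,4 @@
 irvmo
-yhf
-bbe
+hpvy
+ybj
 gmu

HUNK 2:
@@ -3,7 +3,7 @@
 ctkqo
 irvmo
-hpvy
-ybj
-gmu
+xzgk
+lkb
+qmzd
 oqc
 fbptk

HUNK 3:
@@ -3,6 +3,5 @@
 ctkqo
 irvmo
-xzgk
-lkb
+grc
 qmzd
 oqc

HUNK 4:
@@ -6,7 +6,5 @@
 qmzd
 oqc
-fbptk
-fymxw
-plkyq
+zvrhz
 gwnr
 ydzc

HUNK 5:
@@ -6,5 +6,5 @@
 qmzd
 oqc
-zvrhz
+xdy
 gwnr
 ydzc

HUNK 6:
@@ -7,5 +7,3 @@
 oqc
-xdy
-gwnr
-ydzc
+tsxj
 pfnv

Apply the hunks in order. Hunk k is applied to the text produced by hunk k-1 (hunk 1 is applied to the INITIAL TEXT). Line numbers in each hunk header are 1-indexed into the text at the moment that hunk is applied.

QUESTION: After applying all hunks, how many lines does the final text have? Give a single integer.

Answer: 9

Derivation:
Hunk 1: at line 4 remove [yhf,bbe] add [hpvy,ybj] -> 14 lines: hzz nadlv ctkqo irvmo hpvy ybj gmu oqc fbptk fymxw plkyq gwnr ydzc pfnv
Hunk 2: at line 3 remove [hpvy,ybj,gmu] add [xzgk,lkb,qmzd] -> 14 lines: hzz nadlv ctkqo irvmo xzgk lkb qmzd oqc fbptk fymxw plkyq gwnr ydzc pfnv
Hunk 3: at line 3 remove [xzgk,lkb] add [grc] -> 13 lines: hzz nadlv ctkqo irvmo grc qmzd oqc fbptk fymxw plkyq gwnr ydzc pfnv
Hunk 4: at line 6 remove [fbptk,fymxw,plkyq] add [zvrhz] -> 11 lines: hzz nadlv ctkqo irvmo grc qmzd oqc zvrhz gwnr ydzc pfnv
Hunk 5: at line 6 remove [zvrhz] add [xdy] -> 11 lines: hzz nadlv ctkqo irvmo grc qmzd oqc xdy gwnr ydzc pfnv
Hunk 6: at line 7 remove [xdy,gwnr,ydzc] add [tsxj] -> 9 lines: hzz nadlv ctkqo irvmo grc qmzd oqc tsxj pfnv
Final line count: 9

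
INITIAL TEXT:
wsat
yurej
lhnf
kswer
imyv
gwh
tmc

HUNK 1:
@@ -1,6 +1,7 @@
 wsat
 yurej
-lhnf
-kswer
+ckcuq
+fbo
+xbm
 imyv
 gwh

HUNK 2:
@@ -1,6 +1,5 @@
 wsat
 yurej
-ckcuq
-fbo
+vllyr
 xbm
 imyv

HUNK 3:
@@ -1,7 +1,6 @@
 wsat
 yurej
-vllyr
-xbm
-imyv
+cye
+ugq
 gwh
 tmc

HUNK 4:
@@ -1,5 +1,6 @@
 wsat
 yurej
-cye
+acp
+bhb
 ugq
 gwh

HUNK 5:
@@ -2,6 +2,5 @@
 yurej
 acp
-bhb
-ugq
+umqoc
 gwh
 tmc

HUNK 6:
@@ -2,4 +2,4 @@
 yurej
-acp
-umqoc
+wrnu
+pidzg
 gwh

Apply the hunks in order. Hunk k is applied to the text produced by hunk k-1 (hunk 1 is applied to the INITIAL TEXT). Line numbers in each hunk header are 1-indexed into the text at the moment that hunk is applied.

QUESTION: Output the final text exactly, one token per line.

Hunk 1: at line 1 remove [lhnf,kswer] add [ckcuq,fbo,xbm] -> 8 lines: wsat yurej ckcuq fbo xbm imyv gwh tmc
Hunk 2: at line 1 remove [ckcuq,fbo] add [vllyr] -> 7 lines: wsat yurej vllyr xbm imyv gwh tmc
Hunk 3: at line 1 remove [vllyr,xbm,imyv] add [cye,ugq] -> 6 lines: wsat yurej cye ugq gwh tmc
Hunk 4: at line 1 remove [cye] add [acp,bhb] -> 7 lines: wsat yurej acp bhb ugq gwh tmc
Hunk 5: at line 2 remove [bhb,ugq] add [umqoc] -> 6 lines: wsat yurej acp umqoc gwh tmc
Hunk 6: at line 2 remove [acp,umqoc] add [wrnu,pidzg] -> 6 lines: wsat yurej wrnu pidzg gwh tmc

Answer: wsat
yurej
wrnu
pidzg
gwh
tmc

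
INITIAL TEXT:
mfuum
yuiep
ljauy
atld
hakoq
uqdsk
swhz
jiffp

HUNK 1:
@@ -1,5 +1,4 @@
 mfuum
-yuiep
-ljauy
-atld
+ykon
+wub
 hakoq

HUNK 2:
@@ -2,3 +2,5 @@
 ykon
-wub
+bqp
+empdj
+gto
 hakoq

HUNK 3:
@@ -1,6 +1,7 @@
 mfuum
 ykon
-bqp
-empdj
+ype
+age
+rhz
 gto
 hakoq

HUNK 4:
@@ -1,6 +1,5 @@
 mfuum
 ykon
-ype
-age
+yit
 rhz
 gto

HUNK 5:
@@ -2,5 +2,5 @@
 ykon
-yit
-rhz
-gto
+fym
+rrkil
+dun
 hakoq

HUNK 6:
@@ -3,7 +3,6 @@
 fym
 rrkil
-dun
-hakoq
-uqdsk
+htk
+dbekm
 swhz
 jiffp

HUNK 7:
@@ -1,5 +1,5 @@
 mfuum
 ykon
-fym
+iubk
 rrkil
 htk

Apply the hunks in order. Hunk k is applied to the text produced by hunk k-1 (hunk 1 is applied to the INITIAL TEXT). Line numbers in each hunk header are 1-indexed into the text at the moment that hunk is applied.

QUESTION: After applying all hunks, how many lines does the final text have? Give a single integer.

Hunk 1: at line 1 remove [yuiep,ljauy,atld] add [ykon,wub] -> 7 lines: mfuum ykon wub hakoq uqdsk swhz jiffp
Hunk 2: at line 2 remove [wub] add [bqp,empdj,gto] -> 9 lines: mfuum ykon bqp empdj gto hakoq uqdsk swhz jiffp
Hunk 3: at line 1 remove [bqp,empdj] add [ype,age,rhz] -> 10 lines: mfuum ykon ype age rhz gto hakoq uqdsk swhz jiffp
Hunk 4: at line 1 remove [ype,age] add [yit] -> 9 lines: mfuum ykon yit rhz gto hakoq uqdsk swhz jiffp
Hunk 5: at line 2 remove [yit,rhz,gto] add [fym,rrkil,dun] -> 9 lines: mfuum ykon fym rrkil dun hakoq uqdsk swhz jiffp
Hunk 6: at line 3 remove [dun,hakoq,uqdsk] add [htk,dbekm] -> 8 lines: mfuum ykon fym rrkil htk dbekm swhz jiffp
Hunk 7: at line 1 remove [fym] add [iubk] -> 8 lines: mfuum ykon iubk rrkil htk dbekm swhz jiffp
Final line count: 8

Answer: 8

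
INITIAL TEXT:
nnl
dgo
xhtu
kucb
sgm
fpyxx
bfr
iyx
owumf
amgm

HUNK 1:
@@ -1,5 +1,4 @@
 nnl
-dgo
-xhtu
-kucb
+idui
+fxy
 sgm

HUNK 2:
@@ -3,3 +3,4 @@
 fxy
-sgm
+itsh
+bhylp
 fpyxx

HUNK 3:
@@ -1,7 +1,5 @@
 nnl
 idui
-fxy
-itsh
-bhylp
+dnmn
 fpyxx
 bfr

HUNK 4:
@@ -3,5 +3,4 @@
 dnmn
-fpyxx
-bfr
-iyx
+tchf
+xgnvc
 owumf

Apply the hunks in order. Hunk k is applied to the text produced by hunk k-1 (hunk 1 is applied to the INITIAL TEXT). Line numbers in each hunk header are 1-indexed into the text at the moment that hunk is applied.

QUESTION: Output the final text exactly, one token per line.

Answer: nnl
idui
dnmn
tchf
xgnvc
owumf
amgm

Derivation:
Hunk 1: at line 1 remove [dgo,xhtu,kucb] add [idui,fxy] -> 9 lines: nnl idui fxy sgm fpyxx bfr iyx owumf amgm
Hunk 2: at line 3 remove [sgm] add [itsh,bhylp] -> 10 lines: nnl idui fxy itsh bhylp fpyxx bfr iyx owumf amgm
Hunk 3: at line 1 remove [fxy,itsh,bhylp] add [dnmn] -> 8 lines: nnl idui dnmn fpyxx bfr iyx owumf amgm
Hunk 4: at line 3 remove [fpyxx,bfr,iyx] add [tchf,xgnvc] -> 7 lines: nnl idui dnmn tchf xgnvc owumf amgm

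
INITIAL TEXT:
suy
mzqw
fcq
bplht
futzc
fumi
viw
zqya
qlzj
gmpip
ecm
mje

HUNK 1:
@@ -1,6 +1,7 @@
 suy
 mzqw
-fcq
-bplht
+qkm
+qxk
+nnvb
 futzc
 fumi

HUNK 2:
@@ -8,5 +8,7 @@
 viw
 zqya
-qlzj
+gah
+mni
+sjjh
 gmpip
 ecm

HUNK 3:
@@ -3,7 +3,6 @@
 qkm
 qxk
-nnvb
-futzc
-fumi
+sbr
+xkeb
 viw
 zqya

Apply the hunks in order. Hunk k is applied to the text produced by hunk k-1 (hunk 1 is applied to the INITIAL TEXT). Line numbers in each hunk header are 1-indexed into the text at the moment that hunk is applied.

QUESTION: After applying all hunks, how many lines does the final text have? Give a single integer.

Answer: 14

Derivation:
Hunk 1: at line 1 remove [fcq,bplht] add [qkm,qxk,nnvb] -> 13 lines: suy mzqw qkm qxk nnvb futzc fumi viw zqya qlzj gmpip ecm mje
Hunk 2: at line 8 remove [qlzj] add [gah,mni,sjjh] -> 15 lines: suy mzqw qkm qxk nnvb futzc fumi viw zqya gah mni sjjh gmpip ecm mje
Hunk 3: at line 3 remove [nnvb,futzc,fumi] add [sbr,xkeb] -> 14 lines: suy mzqw qkm qxk sbr xkeb viw zqya gah mni sjjh gmpip ecm mje
Final line count: 14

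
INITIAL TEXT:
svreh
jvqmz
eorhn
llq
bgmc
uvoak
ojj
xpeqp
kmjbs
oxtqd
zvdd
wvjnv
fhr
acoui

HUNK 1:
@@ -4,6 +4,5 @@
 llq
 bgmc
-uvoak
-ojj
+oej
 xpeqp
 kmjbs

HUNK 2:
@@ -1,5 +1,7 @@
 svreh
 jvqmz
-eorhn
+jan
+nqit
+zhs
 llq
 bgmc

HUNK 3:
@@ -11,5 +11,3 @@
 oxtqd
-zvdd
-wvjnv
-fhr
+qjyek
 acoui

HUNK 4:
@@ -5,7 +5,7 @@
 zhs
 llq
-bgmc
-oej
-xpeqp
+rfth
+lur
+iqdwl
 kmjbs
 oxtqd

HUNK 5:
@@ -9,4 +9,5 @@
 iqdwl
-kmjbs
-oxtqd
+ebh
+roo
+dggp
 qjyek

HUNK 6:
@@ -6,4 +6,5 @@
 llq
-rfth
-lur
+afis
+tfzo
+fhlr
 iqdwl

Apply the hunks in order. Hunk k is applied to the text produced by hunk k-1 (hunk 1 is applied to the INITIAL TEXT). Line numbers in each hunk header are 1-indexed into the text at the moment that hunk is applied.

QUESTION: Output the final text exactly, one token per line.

Answer: svreh
jvqmz
jan
nqit
zhs
llq
afis
tfzo
fhlr
iqdwl
ebh
roo
dggp
qjyek
acoui

Derivation:
Hunk 1: at line 4 remove [uvoak,ojj] add [oej] -> 13 lines: svreh jvqmz eorhn llq bgmc oej xpeqp kmjbs oxtqd zvdd wvjnv fhr acoui
Hunk 2: at line 1 remove [eorhn] add [jan,nqit,zhs] -> 15 lines: svreh jvqmz jan nqit zhs llq bgmc oej xpeqp kmjbs oxtqd zvdd wvjnv fhr acoui
Hunk 3: at line 11 remove [zvdd,wvjnv,fhr] add [qjyek] -> 13 lines: svreh jvqmz jan nqit zhs llq bgmc oej xpeqp kmjbs oxtqd qjyek acoui
Hunk 4: at line 5 remove [bgmc,oej,xpeqp] add [rfth,lur,iqdwl] -> 13 lines: svreh jvqmz jan nqit zhs llq rfth lur iqdwl kmjbs oxtqd qjyek acoui
Hunk 5: at line 9 remove [kmjbs,oxtqd] add [ebh,roo,dggp] -> 14 lines: svreh jvqmz jan nqit zhs llq rfth lur iqdwl ebh roo dggp qjyek acoui
Hunk 6: at line 6 remove [rfth,lur] add [afis,tfzo,fhlr] -> 15 lines: svreh jvqmz jan nqit zhs llq afis tfzo fhlr iqdwl ebh roo dggp qjyek acoui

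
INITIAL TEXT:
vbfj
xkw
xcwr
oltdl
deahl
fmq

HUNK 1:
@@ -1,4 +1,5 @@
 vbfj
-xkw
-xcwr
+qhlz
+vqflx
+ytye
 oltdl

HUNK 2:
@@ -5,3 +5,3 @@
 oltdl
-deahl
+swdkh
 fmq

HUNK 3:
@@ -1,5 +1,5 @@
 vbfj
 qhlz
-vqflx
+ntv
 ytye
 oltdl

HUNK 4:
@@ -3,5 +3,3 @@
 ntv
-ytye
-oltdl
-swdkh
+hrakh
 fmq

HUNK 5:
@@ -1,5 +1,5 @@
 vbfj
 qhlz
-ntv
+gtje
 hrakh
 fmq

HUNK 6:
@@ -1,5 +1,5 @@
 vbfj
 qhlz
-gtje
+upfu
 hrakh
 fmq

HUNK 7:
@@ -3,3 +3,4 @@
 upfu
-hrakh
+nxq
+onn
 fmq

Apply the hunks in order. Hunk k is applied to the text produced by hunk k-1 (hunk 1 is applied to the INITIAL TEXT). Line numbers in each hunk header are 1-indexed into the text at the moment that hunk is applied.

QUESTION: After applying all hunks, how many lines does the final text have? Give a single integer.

Answer: 6

Derivation:
Hunk 1: at line 1 remove [xkw,xcwr] add [qhlz,vqflx,ytye] -> 7 lines: vbfj qhlz vqflx ytye oltdl deahl fmq
Hunk 2: at line 5 remove [deahl] add [swdkh] -> 7 lines: vbfj qhlz vqflx ytye oltdl swdkh fmq
Hunk 3: at line 1 remove [vqflx] add [ntv] -> 7 lines: vbfj qhlz ntv ytye oltdl swdkh fmq
Hunk 4: at line 3 remove [ytye,oltdl,swdkh] add [hrakh] -> 5 lines: vbfj qhlz ntv hrakh fmq
Hunk 5: at line 1 remove [ntv] add [gtje] -> 5 lines: vbfj qhlz gtje hrakh fmq
Hunk 6: at line 1 remove [gtje] add [upfu] -> 5 lines: vbfj qhlz upfu hrakh fmq
Hunk 7: at line 3 remove [hrakh] add [nxq,onn] -> 6 lines: vbfj qhlz upfu nxq onn fmq
Final line count: 6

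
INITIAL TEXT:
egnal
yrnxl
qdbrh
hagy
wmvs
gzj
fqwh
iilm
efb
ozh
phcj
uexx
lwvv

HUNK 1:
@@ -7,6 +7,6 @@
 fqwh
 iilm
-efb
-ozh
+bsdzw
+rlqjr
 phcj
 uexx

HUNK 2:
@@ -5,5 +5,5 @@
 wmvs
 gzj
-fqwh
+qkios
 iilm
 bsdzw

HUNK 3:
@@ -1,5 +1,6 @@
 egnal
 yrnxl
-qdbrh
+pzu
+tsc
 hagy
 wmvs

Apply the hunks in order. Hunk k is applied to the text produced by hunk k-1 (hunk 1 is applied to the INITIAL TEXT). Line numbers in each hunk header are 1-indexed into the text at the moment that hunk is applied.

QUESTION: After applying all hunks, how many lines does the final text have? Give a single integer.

Answer: 14

Derivation:
Hunk 1: at line 7 remove [efb,ozh] add [bsdzw,rlqjr] -> 13 lines: egnal yrnxl qdbrh hagy wmvs gzj fqwh iilm bsdzw rlqjr phcj uexx lwvv
Hunk 2: at line 5 remove [fqwh] add [qkios] -> 13 lines: egnal yrnxl qdbrh hagy wmvs gzj qkios iilm bsdzw rlqjr phcj uexx lwvv
Hunk 3: at line 1 remove [qdbrh] add [pzu,tsc] -> 14 lines: egnal yrnxl pzu tsc hagy wmvs gzj qkios iilm bsdzw rlqjr phcj uexx lwvv
Final line count: 14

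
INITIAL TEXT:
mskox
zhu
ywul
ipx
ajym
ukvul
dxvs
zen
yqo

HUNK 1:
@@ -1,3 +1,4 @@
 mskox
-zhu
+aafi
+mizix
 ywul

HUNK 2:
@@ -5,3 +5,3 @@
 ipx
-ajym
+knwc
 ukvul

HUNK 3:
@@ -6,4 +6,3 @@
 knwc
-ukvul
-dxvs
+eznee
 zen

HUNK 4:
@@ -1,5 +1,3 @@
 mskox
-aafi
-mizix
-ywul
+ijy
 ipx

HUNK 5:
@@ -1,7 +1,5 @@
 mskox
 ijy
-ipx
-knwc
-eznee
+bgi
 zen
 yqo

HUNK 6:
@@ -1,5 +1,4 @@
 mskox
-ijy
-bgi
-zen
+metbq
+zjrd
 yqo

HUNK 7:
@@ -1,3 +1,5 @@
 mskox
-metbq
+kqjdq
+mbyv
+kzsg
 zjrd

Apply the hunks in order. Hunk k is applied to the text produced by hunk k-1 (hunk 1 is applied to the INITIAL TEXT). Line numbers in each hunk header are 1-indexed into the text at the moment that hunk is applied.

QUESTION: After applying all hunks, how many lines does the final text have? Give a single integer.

Answer: 6

Derivation:
Hunk 1: at line 1 remove [zhu] add [aafi,mizix] -> 10 lines: mskox aafi mizix ywul ipx ajym ukvul dxvs zen yqo
Hunk 2: at line 5 remove [ajym] add [knwc] -> 10 lines: mskox aafi mizix ywul ipx knwc ukvul dxvs zen yqo
Hunk 3: at line 6 remove [ukvul,dxvs] add [eznee] -> 9 lines: mskox aafi mizix ywul ipx knwc eznee zen yqo
Hunk 4: at line 1 remove [aafi,mizix,ywul] add [ijy] -> 7 lines: mskox ijy ipx knwc eznee zen yqo
Hunk 5: at line 1 remove [ipx,knwc,eznee] add [bgi] -> 5 lines: mskox ijy bgi zen yqo
Hunk 6: at line 1 remove [ijy,bgi,zen] add [metbq,zjrd] -> 4 lines: mskox metbq zjrd yqo
Hunk 7: at line 1 remove [metbq] add [kqjdq,mbyv,kzsg] -> 6 lines: mskox kqjdq mbyv kzsg zjrd yqo
Final line count: 6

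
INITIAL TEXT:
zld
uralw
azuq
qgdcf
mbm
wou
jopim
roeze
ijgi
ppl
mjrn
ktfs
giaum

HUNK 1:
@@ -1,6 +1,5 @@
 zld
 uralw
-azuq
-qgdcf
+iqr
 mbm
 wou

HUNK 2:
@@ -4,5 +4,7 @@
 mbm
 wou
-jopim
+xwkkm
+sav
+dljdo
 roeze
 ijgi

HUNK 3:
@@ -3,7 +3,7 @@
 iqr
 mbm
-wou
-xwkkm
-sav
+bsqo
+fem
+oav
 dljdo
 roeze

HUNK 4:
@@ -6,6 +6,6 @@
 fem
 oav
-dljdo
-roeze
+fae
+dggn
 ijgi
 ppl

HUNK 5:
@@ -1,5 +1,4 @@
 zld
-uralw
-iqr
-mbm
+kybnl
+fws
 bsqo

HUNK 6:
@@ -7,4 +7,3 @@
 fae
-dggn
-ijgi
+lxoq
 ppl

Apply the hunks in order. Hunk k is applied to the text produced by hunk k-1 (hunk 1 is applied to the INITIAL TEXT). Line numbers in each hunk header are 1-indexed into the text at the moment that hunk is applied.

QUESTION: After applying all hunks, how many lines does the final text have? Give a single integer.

Hunk 1: at line 1 remove [azuq,qgdcf] add [iqr] -> 12 lines: zld uralw iqr mbm wou jopim roeze ijgi ppl mjrn ktfs giaum
Hunk 2: at line 4 remove [jopim] add [xwkkm,sav,dljdo] -> 14 lines: zld uralw iqr mbm wou xwkkm sav dljdo roeze ijgi ppl mjrn ktfs giaum
Hunk 3: at line 3 remove [wou,xwkkm,sav] add [bsqo,fem,oav] -> 14 lines: zld uralw iqr mbm bsqo fem oav dljdo roeze ijgi ppl mjrn ktfs giaum
Hunk 4: at line 6 remove [dljdo,roeze] add [fae,dggn] -> 14 lines: zld uralw iqr mbm bsqo fem oav fae dggn ijgi ppl mjrn ktfs giaum
Hunk 5: at line 1 remove [uralw,iqr,mbm] add [kybnl,fws] -> 13 lines: zld kybnl fws bsqo fem oav fae dggn ijgi ppl mjrn ktfs giaum
Hunk 6: at line 7 remove [dggn,ijgi] add [lxoq] -> 12 lines: zld kybnl fws bsqo fem oav fae lxoq ppl mjrn ktfs giaum
Final line count: 12

Answer: 12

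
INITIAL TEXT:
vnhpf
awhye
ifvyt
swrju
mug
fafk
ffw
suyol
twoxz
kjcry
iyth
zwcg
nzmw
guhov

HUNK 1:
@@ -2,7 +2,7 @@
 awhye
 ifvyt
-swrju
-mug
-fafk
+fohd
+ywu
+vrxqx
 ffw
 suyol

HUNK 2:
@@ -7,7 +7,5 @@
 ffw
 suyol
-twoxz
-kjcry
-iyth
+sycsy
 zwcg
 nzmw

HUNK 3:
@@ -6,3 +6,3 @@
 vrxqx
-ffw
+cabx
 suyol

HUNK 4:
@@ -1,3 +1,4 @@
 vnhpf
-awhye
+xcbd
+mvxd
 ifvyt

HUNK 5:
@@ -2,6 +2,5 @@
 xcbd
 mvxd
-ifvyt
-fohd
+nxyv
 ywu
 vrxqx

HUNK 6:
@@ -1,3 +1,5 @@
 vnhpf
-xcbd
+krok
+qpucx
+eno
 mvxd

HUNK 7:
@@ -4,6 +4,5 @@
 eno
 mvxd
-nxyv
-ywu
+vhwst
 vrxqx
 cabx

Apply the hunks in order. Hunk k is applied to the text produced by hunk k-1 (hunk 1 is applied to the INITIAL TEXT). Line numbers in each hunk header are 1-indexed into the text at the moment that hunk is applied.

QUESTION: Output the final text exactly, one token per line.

Answer: vnhpf
krok
qpucx
eno
mvxd
vhwst
vrxqx
cabx
suyol
sycsy
zwcg
nzmw
guhov

Derivation:
Hunk 1: at line 2 remove [swrju,mug,fafk] add [fohd,ywu,vrxqx] -> 14 lines: vnhpf awhye ifvyt fohd ywu vrxqx ffw suyol twoxz kjcry iyth zwcg nzmw guhov
Hunk 2: at line 7 remove [twoxz,kjcry,iyth] add [sycsy] -> 12 lines: vnhpf awhye ifvyt fohd ywu vrxqx ffw suyol sycsy zwcg nzmw guhov
Hunk 3: at line 6 remove [ffw] add [cabx] -> 12 lines: vnhpf awhye ifvyt fohd ywu vrxqx cabx suyol sycsy zwcg nzmw guhov
Hunk 4: at line 1 remove [awhye] add [xcbd,mvxd] -> 13 lines: vnhpf xcbd mvxd ifvyt fohd ywu vrxqx cabx suyol sycsy zwcg nzmw guhov
Hunk 5: at line 2 remove [ifvyt,fohd] add [nxyv] -> 12 lines: vnhpf xcbd mvxd nxyv ywu vrxqx cabx suyol sycsy zwcg nzmw guhov
Hunk 6: at line 1 remove [xcbd] add [krok,qpucx,eno] -> 14 lines: vnhpf krok qpucx eno mvxd nxyv ywu vrxqx cabx suyol sycsy zwcg nzmw guhov
Hunk 7: at line 4 remove [nxyv,ywu] add [vhwst] -> 13 lines: vnhpf krok qpucx eno mvxd vhwst vrxqx cabx suyol sycsy zwcg nzmw guhov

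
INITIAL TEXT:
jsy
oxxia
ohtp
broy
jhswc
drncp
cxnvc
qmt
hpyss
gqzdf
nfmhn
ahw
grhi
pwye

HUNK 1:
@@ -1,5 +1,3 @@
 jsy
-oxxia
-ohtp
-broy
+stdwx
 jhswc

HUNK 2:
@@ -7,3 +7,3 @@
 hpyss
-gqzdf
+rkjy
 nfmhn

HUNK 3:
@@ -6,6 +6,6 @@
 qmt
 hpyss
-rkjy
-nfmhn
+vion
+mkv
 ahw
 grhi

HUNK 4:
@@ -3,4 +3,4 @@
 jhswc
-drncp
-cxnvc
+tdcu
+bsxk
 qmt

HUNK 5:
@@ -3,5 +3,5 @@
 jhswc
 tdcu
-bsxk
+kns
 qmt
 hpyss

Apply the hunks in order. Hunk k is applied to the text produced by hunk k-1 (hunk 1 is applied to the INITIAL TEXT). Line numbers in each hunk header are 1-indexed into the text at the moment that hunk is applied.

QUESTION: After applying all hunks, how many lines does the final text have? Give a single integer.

Answer: 12

Derivation:
Hunk 1: at line 1 remove [oxxia,ohtp,broy] add [stdwx] -> 12 lines: jsy stdwx jhswc drncp cxnvc qmt hpyss gqzdf nfmhn ahw grhi pwye
Hunk 2: at line 7 remove [gqzdf] add [rkjy] -> 12 lines: jsy stdwx jhswc drncp cxnvc qmt hpyss rkjy nfmhn ahw grhi pwye
Hunk 3: at line 6 remove [rkjy,nfmhn] add [vion,mkv] -> 12 lines: jsy stdwx jhswc drncp cxnvc qmt hpyss vion mkv ahw grhi pwye
Hunk 4: at line 3 remove [drncp,cxnvc] add [tdcu,bsxk] -> 12 lines: jsy stdwx jhswc tdcu bsxk qmt hpyss vion mkv ahw grhi pwye
Hunk 5: at line 3 remove [bsxk] add [kns] -> 12 lines: jsy stdwx jhswc tdcu kns qmt hpyss vion mkv ahw grhi pwye
Final line count: 12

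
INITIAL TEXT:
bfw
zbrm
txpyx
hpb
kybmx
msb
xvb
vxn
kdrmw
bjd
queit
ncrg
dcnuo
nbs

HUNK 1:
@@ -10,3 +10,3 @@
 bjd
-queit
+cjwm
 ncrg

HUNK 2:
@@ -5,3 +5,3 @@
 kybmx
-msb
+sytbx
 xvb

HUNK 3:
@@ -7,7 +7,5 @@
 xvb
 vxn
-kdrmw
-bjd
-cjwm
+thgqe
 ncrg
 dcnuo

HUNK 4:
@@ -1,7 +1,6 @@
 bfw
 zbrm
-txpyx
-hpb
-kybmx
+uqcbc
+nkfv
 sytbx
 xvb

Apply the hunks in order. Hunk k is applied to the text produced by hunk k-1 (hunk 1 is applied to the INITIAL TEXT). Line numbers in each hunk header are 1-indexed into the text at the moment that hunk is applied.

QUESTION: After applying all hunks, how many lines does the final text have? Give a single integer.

Hunk 1: at line 10 remove [queit] add [cjwm] -> 14 lines: bfw zbrm txpyx hpb kybmx msb xvb vxn kdrmw bjd cjwm ncrg dcnuo nbs
Hunk 2: at line 5 remove [msb] add [sytbx] -> 14 lines: bfw zbrm txpyx hpb kybmx sytbx xvb vxn kdrmw bjd cjwm ncrg dcnuo nbs
Hunk 3: at line 7 remove [kdrmw,bjd,cjwm] add [thgqe] -> 12 lines: bfw zbrm txpyx hpb kybmx sytbx xvb vxn thgqe ncrg dcnuo nbs
Hunk 4: at line 1 remove [txpyx,hpb,kybmx] add [uqcbc,nkfv] -> 11 lines: bfw zbrm uqcbc nkfv sytbx xvb vxn thgqe ncrg dcnuo nbs
Final line count: 11

Answer: 11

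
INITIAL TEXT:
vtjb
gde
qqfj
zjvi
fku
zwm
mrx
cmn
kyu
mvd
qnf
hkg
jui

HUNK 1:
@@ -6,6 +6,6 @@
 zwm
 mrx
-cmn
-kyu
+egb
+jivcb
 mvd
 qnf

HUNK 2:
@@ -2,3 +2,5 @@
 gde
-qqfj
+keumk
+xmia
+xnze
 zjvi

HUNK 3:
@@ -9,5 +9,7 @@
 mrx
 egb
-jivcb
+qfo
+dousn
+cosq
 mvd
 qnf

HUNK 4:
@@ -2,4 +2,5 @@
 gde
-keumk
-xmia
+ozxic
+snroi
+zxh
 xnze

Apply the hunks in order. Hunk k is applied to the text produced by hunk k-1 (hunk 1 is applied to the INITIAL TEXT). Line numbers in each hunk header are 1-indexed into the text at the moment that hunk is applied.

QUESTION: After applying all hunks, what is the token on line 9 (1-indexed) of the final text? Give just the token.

Answer: zwm

Derivation:
Hunk 1: at line 6 remove [cmn,kyu] add [egb,jivcb] -> 13 lines: vtjb gde qqfj zjvi fku zwm mrx egb jivcb mvd qnf hkg jui
Hunk 2: at line 2 remove [qqfj] add [keumk,xmia,xnze] -> 15 lines: vtjb gde keumk xmia xnze zjvi fku zwm mrx egb jivcb mvd qnf hkg jui
Hunk 3: at line 9 remove [jivcb] add [qfo,dousn,cosq] -> 17 lines: vtjb gde keumk xmia xnze zjvi fku zwm mrx egb qfo dousn cosq mvd qnf hkg jui
Hunk 4: at line 2 remove [keumk,xmia] add [ozxic,snroi,zxh] -> 18 lines: vtjb gde ozxic snroi zxh xnze zjvi fku zwm mrx egb qfo dousn cosq mvd qnf hkg jui
Final line 9: zwm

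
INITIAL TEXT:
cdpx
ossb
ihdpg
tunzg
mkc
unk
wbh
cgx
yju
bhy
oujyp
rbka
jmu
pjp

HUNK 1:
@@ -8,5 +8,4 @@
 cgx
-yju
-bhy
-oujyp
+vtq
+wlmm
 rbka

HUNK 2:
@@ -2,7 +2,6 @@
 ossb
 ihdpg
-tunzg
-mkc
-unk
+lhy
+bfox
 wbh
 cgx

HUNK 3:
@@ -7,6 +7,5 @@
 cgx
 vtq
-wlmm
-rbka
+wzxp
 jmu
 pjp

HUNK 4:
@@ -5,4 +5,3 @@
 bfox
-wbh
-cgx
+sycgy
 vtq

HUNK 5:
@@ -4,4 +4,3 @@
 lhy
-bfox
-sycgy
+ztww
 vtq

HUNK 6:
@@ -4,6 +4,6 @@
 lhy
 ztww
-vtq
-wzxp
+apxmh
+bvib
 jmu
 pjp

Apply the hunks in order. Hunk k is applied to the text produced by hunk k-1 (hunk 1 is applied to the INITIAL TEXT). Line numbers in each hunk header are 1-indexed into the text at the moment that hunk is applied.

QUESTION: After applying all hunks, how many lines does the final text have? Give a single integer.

Answer: 9

Derivation:
Hunk 1: at line 8 remove [yju,bhy,oujyp] add [vtq,wlmm] -> 13 lines: cdpx ossb ihdpg tunzg mkc unk wbh cgx vtq wlmm rbka jmu pjp
Hunk 2: at line 2 remove [tunzg,mkc,unk] add [lhy,bfox] -> 12 lines: cdpx ossb ihdpg lhy bfox wbh cgx vtq wlmm rbka jmu pjp
Hunk 3: at line 7 remove [wlmm,rbka] add [wzxp] -> 11 lines: cdpx ossb ihdpg lhy bfox wbh cgx vtq wzxp jmu pjp
Hunk 4: at line 5 remove [wbh,cgx] add [sycgy] -> 10 lines: cdpx ossb ihdpg lhy bfox sycgy vtq wzxp jmu pjp
Hunk 5: at line 4 remove [bfox,sycgy] add [ztww] -> 9 lines: cdpx ossb ihdpg lhy ztww vtq wzxp jmu pjp
Hunk 6: at line 4 remove [vtq,wzxp] add [apxmh,bvib] -> 9 lines: cdpx ossb ihdpg lhy ztww apxmh bvib jmu pjp
Final line count: 9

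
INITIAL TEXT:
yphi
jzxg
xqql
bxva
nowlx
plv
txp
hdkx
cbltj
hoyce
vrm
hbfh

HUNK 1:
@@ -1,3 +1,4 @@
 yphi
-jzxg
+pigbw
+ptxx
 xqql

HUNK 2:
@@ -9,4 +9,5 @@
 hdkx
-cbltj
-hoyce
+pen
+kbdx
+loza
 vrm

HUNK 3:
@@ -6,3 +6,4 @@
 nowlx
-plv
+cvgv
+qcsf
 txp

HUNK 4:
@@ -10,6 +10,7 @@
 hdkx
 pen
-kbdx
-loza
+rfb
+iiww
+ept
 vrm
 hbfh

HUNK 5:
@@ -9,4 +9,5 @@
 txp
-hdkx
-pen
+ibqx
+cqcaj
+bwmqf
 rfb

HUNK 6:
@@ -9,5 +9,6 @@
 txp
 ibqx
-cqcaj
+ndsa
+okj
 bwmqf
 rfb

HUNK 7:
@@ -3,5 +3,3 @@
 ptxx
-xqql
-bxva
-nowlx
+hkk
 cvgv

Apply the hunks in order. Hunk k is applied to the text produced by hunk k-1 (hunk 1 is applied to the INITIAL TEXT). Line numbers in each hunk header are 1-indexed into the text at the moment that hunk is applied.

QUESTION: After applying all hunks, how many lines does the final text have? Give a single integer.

Answer: 16

Derivation:
Hunk 1: at line 1 remove [jzxg] add [pigbw,ptxx] -> 13 lines: yphi pigbw ptxx xqql bxva nowlx plv txp hdkx cbltj hoyce vrm hbfh
Hunk 2: at line 9 remove [cbltj,hoyce] add [pen,kbdx,loza] -> 14 lines: yphi pigbw ptxx xqql bxva nowlx plv txp hdkx pen kbdx loza vrm hbfh
Hunk 3: at line 6 remove [plv] add [cvgv,qcsf] -> 15 lines: yphi pigbw ptxx xqql bxva nowlx cvgv qcsf txp hdkx pen kbdx loza vrm hbfh
Hunk 4: at line 10 remove [kbdx,loza] add [rfb,iiww,ept] -> 16 lines: yphi pigbw ptxx xqql bxva nowlx cvgv qcsf txp hdkx pen rfb iiww ept vrm hbfh
Hunk 5: at line 9 remove [hdkx,pen] add [ibqx,cqcaj,bwmqf] -> 17 lines: yphi pigbw ptxx xqql bxva nowlx cvgv qcsf txp ibqx cqcaj bwmqf rfb iiww ept vrm hbfh
Hunk 6: at line 9 remove [cqcaj] add [ndsa,okj] -> 18 lines: yphi pigbw ptxx xqql bxva nowlx cvgv qcsf txp ibqx ndsa okj bwmqf rfb iiww ept vrm hbfh
Hunk 7: at line 3 remove [xqql,bxva,nowlx] add [hkk] -> 16 lines: yphi pigbw ptxx hkk cvgv qcsf txp ibqx ndsa okj bwmqf rfb iiww ept vrm hbfh
Final line count: 16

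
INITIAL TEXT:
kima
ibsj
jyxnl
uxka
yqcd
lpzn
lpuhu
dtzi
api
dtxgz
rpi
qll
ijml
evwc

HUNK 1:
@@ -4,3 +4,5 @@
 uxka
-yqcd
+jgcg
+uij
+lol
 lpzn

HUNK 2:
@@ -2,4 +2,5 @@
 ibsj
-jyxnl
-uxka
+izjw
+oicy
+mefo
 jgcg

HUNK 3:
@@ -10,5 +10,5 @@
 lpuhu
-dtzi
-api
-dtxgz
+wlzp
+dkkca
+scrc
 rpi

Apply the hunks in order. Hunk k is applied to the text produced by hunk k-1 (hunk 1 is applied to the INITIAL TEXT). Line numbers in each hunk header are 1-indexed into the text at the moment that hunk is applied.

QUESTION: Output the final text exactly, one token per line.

Hunk 1: at line 4 remove [yqcd] add [jgcg,uij,lol] -> 16 lines: kima ibsj jyxnl uxka jgcg uij lol lpzn lpuhu dtzi api dtxgz rpi qll ijml evwc
Hunk 2: at line 2 remove [jyxnl,uxka] add [izjw,oicy,mefo] -> 17 lines: kima ibsj izjw oicy mefo jgcg uij lol lpzn lpuhu dtzi api dtxgz rpi qll ijml evwc
Hunk 3: at line 10 remove [dtzi,api,dtxgz] add [wlzp,dkkca,scrc] -> 17 lines: kima ibsj izjw oicy mefo jgcg uij lol lpzn lpuhu wlzp dkkca scrc rpi qll ijml evwc

Answer: kima
ibsj
izjw
oicy
mefo
jgcg
uij
lol
lpzn
lpuhu
wlzp
dkkca
scrc
rpi
qll
ijml
evwc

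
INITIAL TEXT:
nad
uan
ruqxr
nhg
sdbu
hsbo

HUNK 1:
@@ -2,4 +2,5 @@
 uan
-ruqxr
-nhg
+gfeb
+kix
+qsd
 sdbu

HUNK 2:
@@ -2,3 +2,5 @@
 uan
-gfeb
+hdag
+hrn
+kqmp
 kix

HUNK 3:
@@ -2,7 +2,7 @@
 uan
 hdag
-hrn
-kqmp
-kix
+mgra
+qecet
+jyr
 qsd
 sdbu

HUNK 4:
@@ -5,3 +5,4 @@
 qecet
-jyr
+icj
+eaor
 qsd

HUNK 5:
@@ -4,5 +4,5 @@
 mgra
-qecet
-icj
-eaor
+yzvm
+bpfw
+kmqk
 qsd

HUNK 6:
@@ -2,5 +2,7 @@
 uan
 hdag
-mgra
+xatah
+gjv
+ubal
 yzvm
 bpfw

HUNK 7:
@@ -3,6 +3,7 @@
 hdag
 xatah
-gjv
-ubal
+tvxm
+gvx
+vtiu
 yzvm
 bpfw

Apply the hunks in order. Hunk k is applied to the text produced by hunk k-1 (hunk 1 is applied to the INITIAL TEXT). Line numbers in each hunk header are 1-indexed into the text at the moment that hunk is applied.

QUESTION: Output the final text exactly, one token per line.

Answer: nad
uan
hdag
xatah
tvxm
gvx
vtiu
yzvm
bpfw
kmqk
qsd
sdbu
hsbo

Derivation:
Hunk 1: at line 2 remove [ruqxr,nhg] add [gfeb,kix,qsd] -> 7 lines: nad uan gfeb kix qsd sdbu hsbo
Hunk 2: at line 2 remove [gfeb] add [hdag,hrn,kqmp] -> 9 lines: nad uan hdag hrn kqmp kix qsd sdbu hsbo
Hunk 3: at line 2 remove [hrn,kqmp,kix] add [mgra,qecet,jyr] -> 9 lines: nad uan hdag mgra qecet jyr qsd sdbu hsbo
Hunk 4: at line 5 remove [jyr] add [icj,eaor] -> 10 lines: nad uan hdag mgra qecet icj eaor qsd sdbu hsbo
Hunk 5: at line 4 remove [qecet,icj,eaor] add [yzvm,bpfw,kmqk] -> 10 lines: nad uan hdag mgra yzvm bpfw kmqk qsd sdbu hsbo
Hunk 6: at line 2 remove [mgra] add [xatah,gjv,ubal] -> 12 lines: nad uan hdag xatah gjv ubal yzvm bpfw kmqk qsd sdbu hsbo
Hunk 7: at line 3 remove [gjv,ubal] add [tvxm,gvx,vtiu] -> 13 lines: nad uan hdag xatah tvxm gvx vtiu yzvm bpfw kmqk qsd sdbu hsbo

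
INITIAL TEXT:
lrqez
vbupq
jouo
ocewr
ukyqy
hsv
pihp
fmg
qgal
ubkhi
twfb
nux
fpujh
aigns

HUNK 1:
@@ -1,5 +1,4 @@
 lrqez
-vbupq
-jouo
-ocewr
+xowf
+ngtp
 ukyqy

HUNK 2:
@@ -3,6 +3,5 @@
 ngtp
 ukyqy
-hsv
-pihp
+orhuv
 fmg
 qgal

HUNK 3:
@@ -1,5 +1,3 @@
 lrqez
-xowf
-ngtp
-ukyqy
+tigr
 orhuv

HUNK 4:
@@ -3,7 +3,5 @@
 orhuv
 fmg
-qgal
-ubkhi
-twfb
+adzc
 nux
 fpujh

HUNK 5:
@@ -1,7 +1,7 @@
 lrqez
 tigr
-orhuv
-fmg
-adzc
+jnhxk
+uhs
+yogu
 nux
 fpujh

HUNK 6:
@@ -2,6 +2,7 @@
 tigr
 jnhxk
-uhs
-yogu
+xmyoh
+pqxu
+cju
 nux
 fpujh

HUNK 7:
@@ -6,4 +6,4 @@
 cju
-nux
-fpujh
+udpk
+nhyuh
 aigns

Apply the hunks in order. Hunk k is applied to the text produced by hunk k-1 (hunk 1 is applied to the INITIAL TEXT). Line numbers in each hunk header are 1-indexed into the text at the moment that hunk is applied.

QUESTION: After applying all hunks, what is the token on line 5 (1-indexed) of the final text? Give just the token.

Hunk 1: at line 1 remove [vbupq,jouo,ocewr] add [xowf,ngtp] -> 13 lines: lrqez xowf ngtp ukyqy hsv pihp fmg qgal ubkhi twfb nux fpujh aigns
Hunk 2: at line 3 remove [hsv,pihp] add [orhuv] -> 12 lines: lrqez xowf ngtp ukyqy orhuv fmg qgal ubkhi twfb nux fpujh aigns
Hunk 3: at line 1 remove [xowf,ngtp,ukyqy] add [tigr] -> 10 lines: lrqez tigr orhuv fmg qgal ubkhi twfb nux fpujh aigns
Hunk 4: at line 3 remove [qgal,ubkhi,twfb] add [adzc] -> 8 lines: lrqez tigr orhuv fmg adzc nux fpujh aigns
Hunk 5: at line 1 remove [orhuv,fmg,adzc] add [jnhxk,uhs,yogu] -> 8 lines: lrqez tigr jnhxk uhs yogu nux fpujh aigns
Hunk 6: at line 2 remove [uhs,yogu] add [xmyoh,pqxu,cju] -> 9 lines: lrqez tigr jnhxk xmyoh pqxu cju nux fpujh aigns
Hunk 7: at line 6 remove [nux,fpujh] add [udpk,nhyuh] -> 9 lines: lrqez tigr jnhxk xmyoh pqxu cju udpk nhyuh aigns
Final line 5: pqxu

Answer: pqxu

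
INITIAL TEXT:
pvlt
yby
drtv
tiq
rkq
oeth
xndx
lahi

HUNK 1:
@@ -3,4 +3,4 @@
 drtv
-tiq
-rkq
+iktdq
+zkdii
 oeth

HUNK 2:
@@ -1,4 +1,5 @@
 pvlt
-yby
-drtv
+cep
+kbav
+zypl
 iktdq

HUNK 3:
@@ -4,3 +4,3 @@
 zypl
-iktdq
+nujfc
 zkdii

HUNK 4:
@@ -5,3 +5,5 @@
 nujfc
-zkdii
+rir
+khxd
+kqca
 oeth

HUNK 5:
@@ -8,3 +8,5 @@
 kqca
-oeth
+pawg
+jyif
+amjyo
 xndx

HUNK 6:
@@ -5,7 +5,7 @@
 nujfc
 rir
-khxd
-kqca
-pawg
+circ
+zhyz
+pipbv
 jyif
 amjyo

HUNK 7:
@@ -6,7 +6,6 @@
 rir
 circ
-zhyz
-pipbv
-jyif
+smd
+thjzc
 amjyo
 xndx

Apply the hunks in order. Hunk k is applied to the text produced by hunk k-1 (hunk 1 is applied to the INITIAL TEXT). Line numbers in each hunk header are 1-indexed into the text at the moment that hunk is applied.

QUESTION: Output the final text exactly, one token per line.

Answer: pvlt
cep
kbav
zypl
nujfc
rir
circ
smd
thjzc
amjyo
xndx
lahi

Derivation:
Hunk 1: at line 3 remove [tiq,rkq] add [iktdq,zkdii] -> 8 lines: pvlt yby drtv iktdq zkdii oeth xndx lahi
Hunk 2: at line 1 remove [yby,drtv] add [cep,kbav,zypl] -> 9 lines: pvlt cep kbav zypl iktdq zkdii oeth xndx lahi
Hunk 3: at line 4 remove [iktdq] add [nujfc] -> 9 lines: pvlt cep kbav zypl nujfc zkdii oeth xndx lahi
Hunk 4: at line 5 remove [zkdii] add [rir,khxd,kqca] -> 11 lines: pvlt cep kbav zypl nujfc rir khxd kqca oeth xndx lahi
Hunk 5: at line 8 remove [oeth] add [pawg,jyif,amjyo] -> 13 lines: pvlt cep kbav zypl nujfc rir khxd kqca pawg jyif amjyo xndx lahi
Hunk 6: at line 5 remove [khxd,kqca,pawg] add [circ,zhyz,pipbv] -> 13 lines: pvlt cep kbav zypl nujfc rir circ zhyz pipbv jyif amjyo xndx lahi
Hunk 7: at line 6 remove [zhyz,pipbv,jyif] add [smd,thjzc] -> 12 lines: pvlt cep kbav zypl nujfc rir circ smd thjzc amjyo xndx lahi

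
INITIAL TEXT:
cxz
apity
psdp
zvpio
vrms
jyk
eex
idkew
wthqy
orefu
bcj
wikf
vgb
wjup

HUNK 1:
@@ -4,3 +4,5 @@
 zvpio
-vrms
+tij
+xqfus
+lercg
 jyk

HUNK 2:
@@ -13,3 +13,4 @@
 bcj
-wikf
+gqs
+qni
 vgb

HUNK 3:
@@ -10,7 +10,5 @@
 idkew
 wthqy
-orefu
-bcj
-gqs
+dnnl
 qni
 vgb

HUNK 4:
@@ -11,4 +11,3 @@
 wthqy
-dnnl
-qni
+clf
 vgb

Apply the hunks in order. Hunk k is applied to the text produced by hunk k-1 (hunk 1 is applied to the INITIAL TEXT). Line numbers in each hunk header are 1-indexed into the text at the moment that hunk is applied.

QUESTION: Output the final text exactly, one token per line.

Answer: cxz
apity
psdp
zvpio
tij
xqfus
lercg
jyk
eex
idkew
wthqy
clf
vgb
wjup

Derivation:
Hunk 1: at line 4 remove [vrms] add [tij,xqfus,lercg] -> 16 lines: cxz apity psdp zvpio tij xqfus lercg jyk eex idkew wthqy orefu bcj wikf vgb wjup
Hunk 2: at line 13 remove [wikf] add [gqs,qni] -> 17 lines: cxz apity psdp zvpio tij xqfus lercg jyk eex idkew wthqy orefu bcj gqs qni vgb wjup
Hunk 3: at line 10 remove [orefu,bcj,gqs] add [dnnl] -> 15 lines: cxz apity psdp zvpio tij xqfus lercg jyk eex idkew wthqy dnnl qni vgb wjup
Hunk 4: at line 11 remove [dnnl,qni] add [clf] -> 14 lines: cxz apity psdp zvpio tij xqfus lercg jyk eex idkew wthqy clf vgb wjup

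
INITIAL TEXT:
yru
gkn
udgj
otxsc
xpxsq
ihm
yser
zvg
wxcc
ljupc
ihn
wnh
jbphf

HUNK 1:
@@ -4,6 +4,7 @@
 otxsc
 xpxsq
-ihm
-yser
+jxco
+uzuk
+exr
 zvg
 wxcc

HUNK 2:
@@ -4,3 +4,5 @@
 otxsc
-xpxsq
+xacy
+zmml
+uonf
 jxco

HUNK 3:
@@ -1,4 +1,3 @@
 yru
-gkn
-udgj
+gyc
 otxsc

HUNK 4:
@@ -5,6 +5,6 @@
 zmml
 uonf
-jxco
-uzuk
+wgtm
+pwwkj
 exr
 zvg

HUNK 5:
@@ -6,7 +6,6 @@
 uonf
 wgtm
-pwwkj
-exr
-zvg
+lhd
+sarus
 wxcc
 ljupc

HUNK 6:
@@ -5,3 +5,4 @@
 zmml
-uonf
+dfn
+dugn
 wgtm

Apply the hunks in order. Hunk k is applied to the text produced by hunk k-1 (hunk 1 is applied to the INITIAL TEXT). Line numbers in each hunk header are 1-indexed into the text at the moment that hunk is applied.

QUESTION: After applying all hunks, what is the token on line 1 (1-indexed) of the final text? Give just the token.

Hunk 1: at line 4 remove [ihm,yser] add [jxco,uzuk,exr] -> 14 lines: yru gkn udgj otxsc xpxsq jxco uzuk exr zvg wxcc ljupc ihn wnh jbphf
Hunk 2: at line 4 remove [xpxsq] add [xacy,zmml,uonf] -> 16 lines: yru gkn udgj otxsc xacy zmml uonf jxco uzuk exr zvg wxcc ljupc ihn wnh jbphf
Hunk 3: at line 1 remove [gkn,udgj] add [gyc] -> 15 lines: yru gyc otxsc xacy zmml uonf jxco uzuk exr zvg wxcc ljupc ihn wnh jbphf
Hunk 4: at line 5 remove [jxco,uzuk] add [wgtm,pwwkj] -> 15 lines: yru gyc otxsc xacy zmml uonf wgtm pwwkj exr zvg wxcc ljupc ihn wnh jbphf
Hunk 5: at line 6 remove [pwwkj,exr,zvg] add [lhd,sarus] -> 14 lines: yru gyc otxsc xacy zmml uonf wgtm lhd sarus wxcc ljupc ihn wnh jbphf
Hunk 6: at line 5 remove [uonf] add [dfn,dugn] -> 15 lines: yru gyc otxsc xacy zmml dfn dugn wgtm lhd sarus wxcc ljupc ihn wnh jbphf
Final line 1: yru

Answer: yru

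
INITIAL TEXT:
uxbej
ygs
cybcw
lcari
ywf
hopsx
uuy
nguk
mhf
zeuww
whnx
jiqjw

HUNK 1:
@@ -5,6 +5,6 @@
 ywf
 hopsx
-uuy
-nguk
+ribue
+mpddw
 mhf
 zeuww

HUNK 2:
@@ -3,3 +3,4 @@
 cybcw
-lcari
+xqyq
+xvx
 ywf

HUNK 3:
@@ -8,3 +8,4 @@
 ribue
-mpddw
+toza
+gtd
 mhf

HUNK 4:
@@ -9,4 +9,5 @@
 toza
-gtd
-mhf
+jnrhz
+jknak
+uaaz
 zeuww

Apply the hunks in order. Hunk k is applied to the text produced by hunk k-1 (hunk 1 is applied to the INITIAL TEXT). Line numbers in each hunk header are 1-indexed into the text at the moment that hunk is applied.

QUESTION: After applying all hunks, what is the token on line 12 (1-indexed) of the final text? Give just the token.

Hunk 1: at line 5 remove [uuy,nguk] add [ribue,mpddw] -> 12 lines: uxbej ygs cybcw lcari ywf hopsx ribue mpddw mhf zeuww whnx jiqjw
Hunk 2: at line 3 remove [lcari] add [xqyq,xvx] -> 13 lines: uxbej ygs cybcw xqyq xvx ywf hopsx ribue mpddw mhf zeuww whnx jiqjw
Hunk 3: at line 8 remove [mpddw] add [toza,gtd] -> 14 lines: uxbej ygs cybcw xqyq xvx ywf hopsx ribue toza gtd mhf zeuww whnx jiqjw
Hunk 4: at line 9 remove [gtd,mhf] add [jnrhz,jknak,uaaz] -> 15 lines: uxbej ygs cybcw xqyq xvx ywf hopsx ribue toza jnrhz jknak uaaz zeuww whnx jiqjw
Final line 12: uaaz

Answer: uaaz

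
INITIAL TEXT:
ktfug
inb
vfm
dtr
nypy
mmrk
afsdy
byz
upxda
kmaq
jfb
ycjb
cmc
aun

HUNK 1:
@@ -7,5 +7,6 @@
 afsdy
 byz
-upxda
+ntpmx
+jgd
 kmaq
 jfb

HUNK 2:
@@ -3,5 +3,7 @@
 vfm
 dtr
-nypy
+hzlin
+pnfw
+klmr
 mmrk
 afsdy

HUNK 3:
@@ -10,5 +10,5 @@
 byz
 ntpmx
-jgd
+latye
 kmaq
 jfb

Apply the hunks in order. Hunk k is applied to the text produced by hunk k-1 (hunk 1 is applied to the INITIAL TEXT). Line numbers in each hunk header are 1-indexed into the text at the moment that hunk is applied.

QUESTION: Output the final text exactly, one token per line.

Hunk 1: at line 7 remove [upxda] add [ntpmx,jgd] -> 15 lines: ktfug inb vfm dtr nypy mmrk afsdy byz ntpmx jgd kmaq jfb ycjb cmc aun
Hunk 2: at line 3 remove [nypy] add [hzlin,pnfw,klmr] -> 17 lines: ktfug inb vfm dtr hzlin pnfw klmr mmrk afsdy byz ntpmx jgd kmaq jfb ycjb cmc aun
Hunk 3: at line 10 remove [jgd] add [latye] -> 17 lines: ktfug inb vfm dtr hzlin pnfw klmr mmrk afsdy byz ntpmx latye kmaq jfb ycjb cmc aun

Answer: ktfug
inb
vfm
dtr
hzlin
pnfw
klmr
mmrk
afsdy
byz
ntpmx
latye
kmaq
jfb
ycjb
cmc
aun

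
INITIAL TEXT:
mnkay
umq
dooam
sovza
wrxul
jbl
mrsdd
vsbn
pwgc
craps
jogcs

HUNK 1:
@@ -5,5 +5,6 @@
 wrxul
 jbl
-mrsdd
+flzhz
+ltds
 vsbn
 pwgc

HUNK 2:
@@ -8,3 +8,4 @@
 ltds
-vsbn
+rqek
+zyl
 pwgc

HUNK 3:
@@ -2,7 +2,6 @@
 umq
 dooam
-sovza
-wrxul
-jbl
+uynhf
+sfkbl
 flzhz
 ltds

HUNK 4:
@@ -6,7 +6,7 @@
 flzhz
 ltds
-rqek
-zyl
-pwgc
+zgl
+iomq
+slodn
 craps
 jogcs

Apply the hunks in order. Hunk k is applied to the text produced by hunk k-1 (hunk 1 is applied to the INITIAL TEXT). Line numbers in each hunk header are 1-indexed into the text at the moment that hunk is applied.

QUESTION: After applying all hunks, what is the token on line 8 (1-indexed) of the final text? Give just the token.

Answer: zgl

Derivation:
Hunk 1: at line 5 remove [mrsdd] add [flzhz,ltds] -> 12 lines: mnkay umq dooam sovza wrxul jbl flzhz ltds vsbn pwgc craps jogcs
Hunk 2: at line 8 remove [vsbn] add [rqek,zyl] -> 13 lines: mnkay umq dooam sovza wrxul jbl flzhz ltds rqek zyl pwgc craps jogcs
Hunk 3: at line 2 remove [sovza,wrxul,jbl] add [uynhf,sfkbl] -> 12 lines: mnkay umq dooam uynhf sfkbl flzhz ltds rqek zyl pwgc craps jogcs
Hunk 4: at line 6 remove [rqek,zyl,pwgc] add [zgl,iomq,slodn] -> 12 lines: mnkay umq dooam uynhf sfkbl flzhz ltds zgl iomq slodn craps jogcs
Final line 8: zgl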